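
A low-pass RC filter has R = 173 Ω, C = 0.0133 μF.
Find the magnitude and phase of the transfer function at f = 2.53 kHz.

Step 1 — Angular frequency: ω = 2π·2530 = 1.59e+04 rad/s.
Step 2 — Transfer function: H(jω) = 1/(1 + jωRC).
Step 3 — Denominator: 1 + jωRC = 1 + j·1.59e+04·173·1.33e-08 = 1 + j0.03658.
Step 4 — H = 0.9987 - j0.03653.
Step 5 — Magnitude: |H| = 0.9993 (-0.0 dB); phase: φ = -2.1°.

|H| = 0.9993 (-0.0 dB), φ = -2.1°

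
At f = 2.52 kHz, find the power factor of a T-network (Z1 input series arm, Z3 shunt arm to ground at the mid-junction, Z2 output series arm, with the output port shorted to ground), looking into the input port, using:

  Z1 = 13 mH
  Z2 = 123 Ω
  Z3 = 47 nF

Step 1 — Angular frequency: ω = 2π·f = 2π·2520 = 1.583e+04 rad/s.
Step 2 — Component impedances:
  Z1: Z = jωL = j·1.583e+04·0.013 = 0 + j205.8 Ω
  Z2: Z = R = 123 Ω
  Z3: Z = 1/(jωC) = -j/(ω·C) = 0 - j1344 Ω
Step 3 — With the output port shorted to ground, the output series arm Z2 runs from the junction to ground; the shunt arm Z3 also runs from the junction to ground. They appear in parallel: Z3 || Z2 = 122 - j11.17 Ω.
Step 4 — Series with input arm Z1: Z_in = Z1 + (Z3 || Z2) = 122 + j194.7 Ω = 229.7∠57.9° Ω.
Step 5 — Power factor: PF = cos(φ) = Re(Z)/|Z| = 121.98/229.73 = 0.531.
Step 6 — Type: Im(Z) = 194.7 ⇒ lagging (phase φ = 57.9°).

PF = 0.531 (lagging, φ = 57.9°)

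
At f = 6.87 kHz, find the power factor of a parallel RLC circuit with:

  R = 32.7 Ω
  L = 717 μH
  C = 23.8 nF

Step 1 — Angular frequency: ω = 2π·f = 2π·6870 = 4.317e+04 rad/s.
Step 2 — Component impedances:
  R: Z = R = 32.7 Ω
  L: Z = jωL = j·4.317e+04·0.000717 = 0 + j30.95 Ω
  C: Z = 1/(jωC) = -j/(ω·C) = 0 - j973.4 Ω
Step 3 — Parallel combination: 1/Z_total = 1/R + 1/L + 1/C; Z_total = 15.98 + j16.35 Ω = 22.86∠45.7° Ω.
Step 4 — Power factor: PF = cos(φ) = Re(Z)/|Z| = 15.98/22.86 = 0.699.
Step 5 — Type: Im(Z) = 16.35 ⇒ lagging (phase φ = 45.7°).

PF = 0.699 (lagging, φ = 45.7°)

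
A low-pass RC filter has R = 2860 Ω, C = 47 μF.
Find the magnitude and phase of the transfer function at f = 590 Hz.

Step 1 — Angular frequency: ω = 2π·590 = 3707 rad/s.
Step 2 — Transfer function: H(jω) = 1/(1 + jωRC).
Step 3 — Denominator: 1 + jωRC = 1 + j·3707·2860·4.7e-05 = 1 + j498.3.
Step 4 — H = 4.027e-06 - j0.002007.
Step 5 — Magnitude: |H| = 0.002007 (-53.9 dB); phase: φ = -89.9°.

|H| = 0.002007 (-53.9 dB), φ = -89.9°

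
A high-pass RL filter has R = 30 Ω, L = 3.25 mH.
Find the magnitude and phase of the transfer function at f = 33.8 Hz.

Step 1 — Angular frequency: ω = 2π·33.8 = 212.4 rad/s.
Step 2 — Transfer function: H(jω) = jωL/(R + jωL).
Step 3 — Numerator jωL = j·0.6902; denominator R + jωL = 30 + j0.6902.
Step 4 — H = 0.000529 + j0.02299.
Step 5 — Magnitude: |H| = 0.023 (-32.8 dB); phase: φ = 88.7°.

|H| = 0.023 (-32.8 dB), φ = 88.7°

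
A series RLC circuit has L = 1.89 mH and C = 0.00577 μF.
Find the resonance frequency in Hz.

Step 1 — Resonance condition Im(Z)=0 gives ω₀ = 1/√(LC).
Step 2 — ω₀ = 1/√(0.00189·5.77e-09) = 3.028e+05 rad/s.
Step 3 — f₀ = ω₀/(2π) = 4.819e+04 Hz.

f₀ = 4.819e+04 Hz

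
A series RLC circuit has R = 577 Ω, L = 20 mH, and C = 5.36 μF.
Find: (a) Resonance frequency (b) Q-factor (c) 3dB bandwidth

Step 1 — Resonance: ω₀ = 1/√(LC) = 1/√(0.02·5.36e-06) = 3054 rad/s.
Step 2 — f₀ = ω₀/(2π) = 486.1 Hz.
Step 3 — Series Q: Q = ω₀L/R = 3054·0.02/577 = 0.1059.
Step 4 — Bandwidth: Δω = ω₀/Q = 2.885e+04 rad/s; BW = Δω/(2π) = 4592 Hz.

(a) f₀ = 486.1 Hz  (b) Q = 0.1059  (c) BW = 4592 Hz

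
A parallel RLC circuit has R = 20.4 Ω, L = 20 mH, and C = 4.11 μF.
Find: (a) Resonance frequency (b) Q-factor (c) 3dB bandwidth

Step 1 — Resonance: ω₀ = 1/√(LC) = 1/√(0.02·4.11e-06) = 3488 rad/s.
Step 2 — f₀ = ω₀/(2π) = 555.1 Hz.
Step 3 — Parallel Q: Q = R/(ω₀L) = 20.4/(3488·0.02) = 0.2924.
Step 4 — Bandwidth: Δω = ω₀/Q = 1.193e+04 rad/s; BW = Δω/(2π) = 1898 Hz.

(a) f₀ = 555.1 Hz  (b) Q = 0.2924  (c) BW = 1898 Hz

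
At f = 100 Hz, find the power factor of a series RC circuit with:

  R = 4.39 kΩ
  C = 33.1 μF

Step 1 — Angular frequency: ω = 2π·f = 2π·100 = 628.3 rad/s.
Step 2 — Component impedances:
  R: Z = R = 4390 Ω
  C: Z = 1/(jωC) = -j/(ω·C) = 0 - j48.08 Ω
Step 3 — Series combination: Z_total = R + C = 4390 - j48.08 Ω = 4390∠-0.6° Ω.
Step 4 — Power factor: PF = cos(φ) = Re(Z)/|Z| = 4390/4390.3 = 0.9999.
Step 5 — Type: Im(Z) = -48.08 ⇒ leading (phase φ = -0.6°).

PF = 0.9999 (leading, φ = -0.6°)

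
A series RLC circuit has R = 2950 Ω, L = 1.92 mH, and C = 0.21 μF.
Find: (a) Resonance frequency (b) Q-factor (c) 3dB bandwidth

Step 1 — Resonance: ω₀ = 1/√(LC) = 1/√(0.00192·2.1e-07) = 4.98e+04 rad/s.
Step 2 — f₀ = ω₀/(2π) = 7926 Hz.
Step 3 — Series Q: Q = ω₀L/R = 4.98e+04·0.00192/2950 = 0.03241.
Step 4 — Bandwidth: Δω = ω₀/Q = 1.536e+06 rad/s; BW = Δω/(2π) = 2.445e+05 Hz.

(a) f₀ = 7926 Hz  (b) Q = 0.03241  (c) BW = 2.445e+05 Hz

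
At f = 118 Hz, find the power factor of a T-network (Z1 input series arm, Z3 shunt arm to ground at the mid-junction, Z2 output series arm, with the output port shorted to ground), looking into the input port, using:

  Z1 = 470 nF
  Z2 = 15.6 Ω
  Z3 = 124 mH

Step 1 — Angular frequency: ω = 2π·f = 2π·118 = 741.4 rad/s.
Step 2 — Component impedances:
  Z1: Z = 1/(jωC) = -j/(ω·C) = 0 - j2870 Ω
  Z2: Z = R = 15.6 Ω
  Z3: Z = jωL = j·741.4·0.124 = 0 + j91.94 Ω
Step 3 — With the output port shorted to ground, the output series arm Z2 runs from the junction to ground; the shunt arm Z3 also runs from the junction to ground. They appear in parallel: Z3 || Z2 = 15.16 + j2.573 Ω.
Step 4 — Series with input arm Z1: Z_in = Z1 + (Z3 || Z2) = 15.16 - j2867 Ω = 2867∠-89.7° Ω.
Step 5 — Power factor: PF = cos(φ) = Re(Z)/|Z| = 15.1634/2867.19 = 0.005289.
Step 6 — Type: Im(Z) = -2867 ⇒ leading (phase φ = -89.7°).

PF = 0.005289 (leading, φ = -89.7°)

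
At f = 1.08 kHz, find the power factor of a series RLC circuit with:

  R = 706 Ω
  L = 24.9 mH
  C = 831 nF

Step 1 — Angular frequency: ω = 2π·f = 2π·1080 = 6786 rad/s.
Step 2 — Component impedances:
  R: Z = R = 706 Ω
  L: Z = jωL = j·6786·0.0249 = 0 + j169 Ω
  C: Z = 1/(jωC) = -j/(ω·C) = 0 - j177.3 Ω
Step 3 — Series combination: Z_total = R + L + C = 706 - j8.368 Ω = 706∠-0.7° Ω.
Step 4 — Power factor: PF = cos(φ) = Re(Z)/|Z| = 706/706.05 = 0.9999.
Step 5 — Type: Im(Z) = -8.368 ⇒ leading (phase φ = -0.7°).

PF = 0.9999 (leading, φ = -0.7°)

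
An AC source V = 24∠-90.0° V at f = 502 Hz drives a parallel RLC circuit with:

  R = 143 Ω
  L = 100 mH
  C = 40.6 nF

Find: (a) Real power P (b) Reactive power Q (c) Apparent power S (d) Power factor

Step 1 — Angular frequency: ω = 2π·f = 2π·502 = 3154 rad/s.
Step 2 — Component impedances:
  R: Z = R = 143 Ω
  L: Z = jωL = j·3154·0.1 = 0 + j315.4 Ω
  C: Z = 1/(jωC) = -j/(ω·C) = 0 - j7809 Ω
Step 3 — Parallel combination: 1/Z_total = 1/R + 1/L + 1/C; Z_total = 120.2 + j52.31 Ω = 131.1∠23.5° Ω.
Step 4 — Source phasor: V = 24∠-90.0° V = 0 - j24 V.
Step 5 — Current: I = V / Z = -0.07302 - j0.1678 A = 0.183∠-113.5° A.
Step 6 — Complex power: S = V·I* = 4.028 + j1.752 VA.
Step 7 — Real power: P = Re(S) = 4.028 W.
Step 8 — Reactive power: Q = Im(S) = 1.752 VAR.
Step 9 — Apparent power: |S| = 4.393 VA.
Step 10 — Power factor: PF = P/|S| = 0.917 (lagging).

(a) P = 4.028 W  (b) Q = 1.752 VAR  (c) S = 4.393 VA  (d) PF = 0.917 (lagging)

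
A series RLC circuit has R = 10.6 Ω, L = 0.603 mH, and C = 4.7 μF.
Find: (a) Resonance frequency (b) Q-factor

Step 1 — Resonance condition Im(Z)=0 gives ω₀ = 1/√(LC).
Step 2 — ω₀ = 1/√(0.000603·4.7e-06) = 1.878e+04 rad/s.
Step 3 — f₀ = ω₀/(2π) = 2990 Hz.
Step 4 — Series Q: Q = ω₀L/R = 1.878e+04·0.000603/10.6 = 1.069.

(a) f₀ = 2990 Hz  (b) Q = 1.069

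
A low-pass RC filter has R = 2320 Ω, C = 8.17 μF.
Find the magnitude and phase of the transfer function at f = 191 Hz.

Step 1 — Angular frequency: ω = 2π·191 = 1200 rad/s.
Step 2 — Transfer function: H(jω) = 1/(1 + jωRC).
Step 3 — Denominator: 1 + jωRC = 1 + j·1200·2320·8.17e-06 = 1 + j22.75.
Step 4 — H = 0.001929 - j0.04388.
Step 5 — Magnitude: |H| = 0.04392 (-27.1 dB); phase: φ = -87.5°.

|H| = 0.04392 (-27.1 dB), φ = -87.5°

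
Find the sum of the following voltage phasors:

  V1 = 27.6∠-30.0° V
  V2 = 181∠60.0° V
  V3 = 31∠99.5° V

Step 1 — Convert each phasor to rectangular form:
  V1 = 27.6·(cos(-30.0°) + j·sin(-30.0°)) = 23.9 - j13.8 V
  V2 = 181·(cos(60.0°) + j·sin(60.0°)) = 90.5 + j156.8 V
  V3 = 31·(cos(99.5°) + j·sin(99.5°)) = -5.116 + j30.57 V
Step 2 — Sum components: V_total = 109.3 + j173.5 V.
Step 3 — Convert to polar: |V_total| = 205.1 V, ∠V_total = 57.8°.

V_total = 205.1∠57.8° V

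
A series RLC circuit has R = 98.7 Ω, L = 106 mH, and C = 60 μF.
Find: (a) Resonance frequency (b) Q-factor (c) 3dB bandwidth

Step 1 — Resonance: ω₀ = 1/√(LC) = 1/√(0.106·6e-05) = 396.5 rad/s.
Step 2 — f₀ = ω₀/(2π) = 63.11 Hz.
Step 3 — Series Q: Q = ω₀L/R = 396.5·0.106/98.7 = 0.4259.
Step 4 — Bandwidth: Δω = ω₀/Q = 931.1 rad/s; BW = Δω/(2π) = 148.2 Hz.

(a) f₀ = 63.11 Hz  (b) Q = 0.4259  (c) BW = 148.2 Hz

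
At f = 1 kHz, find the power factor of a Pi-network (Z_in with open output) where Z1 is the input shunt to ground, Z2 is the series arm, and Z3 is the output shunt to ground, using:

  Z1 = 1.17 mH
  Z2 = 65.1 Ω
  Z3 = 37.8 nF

Step 1 — Angular frequency: ω = 2π·f = 2π·1000 = 6283 rad/s.
Step 2 — Component impedances:
  Z1: Z = jωL = j·6283·0.00117 = 0 + j7.351 Ω
  Z2: Z = R = 65.1 Ω
  Z3: Z = 1/(jωC) = -j/(ω·C) = 0 - j4210 Ω
Step 3 — With open output, the series arm Z2 and the output shunt Z3 appear in series to ground: Z2 + Z3 = 65.1 - j4210 Ω.
Step 4 — Parallel with input shunt Z1: Z_in = Z1 || (Z2 + Z3) = 0.0001991 + j7.364 Ω = 7.364∠90.0° Ω.
Step 5 — Power factor: PF = cos(φ) = Re(Z)/|Z| = 0.0001991/7.364 = 2.704e-05.
Step 6 — Type: Im(Z) = 7.364 ⇒ lagging (phase φ = 90.0°).

PF = 2.704e-05 (lagging, φ = 90.0°)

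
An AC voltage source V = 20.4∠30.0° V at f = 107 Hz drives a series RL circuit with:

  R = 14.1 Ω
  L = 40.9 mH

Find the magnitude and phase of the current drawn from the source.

Step 1 — Angular frequency: ω = 2π·f = 2π·107 = 672.3 rad/s.
Step 2 — Component impedances:
  R: Z = R = 14.1 Ω
  L: Z = jωL = j·672.3·0.0409 = 0 + j27.5 Ω
Step 3 — Series combination: Z_total = R + L = 14.1 + j27.5 Ω = 30.9∠62.9° Ω.
Step 4 — Source phasor: V = 20.4∠30.0° V = 17.67 + j10.2 V.
Step 5 — Ohm's law: I = V / Z_total = (17.67 + j10.2) / (14.1 + j27.5) = 0.5546 - j0.3581 A.
Step 6 — Convert to polar: |I| = 0.6602 A, ∠I = -32.9°.

I = 0.6602∠-32.9° A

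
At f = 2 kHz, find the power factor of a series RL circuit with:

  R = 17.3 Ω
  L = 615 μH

Step 1 — Angular frequency: ω = 2π·f = 2π·2000 = 1.257e+04 rad/s.
Step 2 — Component impedances:
  R: Z = R = 17.3 Ω
  L: Z = jωL = j·1.257e+04·0.000615 = 0 + j7.728 Ω
Step 3 — Series combination: Z_total = R + L = 17.3 + j7.728 Ω = 18.95∠24.1° Ω.
Step 4 — Power factor: PF = cos(φ) = Re(Z)/|Z| = 17.3/18.948 = 0.913.
Step 5 — Type: Im(Z) = 7.728 ⇒ lagging (phase φ = 24.1°).

PF = 0.913 (lagging, φ = 24.1°)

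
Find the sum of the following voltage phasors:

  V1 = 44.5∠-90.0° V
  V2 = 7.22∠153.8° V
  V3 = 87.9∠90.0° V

Step 1 — Convert each phasor to rectangular form:
  V1 = 44.5·(cos(-90.0°) + j·sin(-90.0°)) = 0 - j44.5 V
  V2 = 7.22·(cos(153.8°) + j·sin(153.8°)) = -6.478 + j3.188 V
  V3 = 87.9·(cos(90.0°) + j·sin(90.0°)) = 0 + j87.9 V
Step 2 — Sum components: V_total = -6.478 + j46.59 V.
Step 3 — Convert to polar: |V_total| = 47.04 V, ∠V_total = 97.9°.

V_total = 47.04∠97.9° V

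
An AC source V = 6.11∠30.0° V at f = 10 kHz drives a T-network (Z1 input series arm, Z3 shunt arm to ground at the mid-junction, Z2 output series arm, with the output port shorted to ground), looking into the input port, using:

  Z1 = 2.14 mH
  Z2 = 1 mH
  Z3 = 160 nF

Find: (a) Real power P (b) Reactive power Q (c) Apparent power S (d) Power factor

Step 1 — Angular frequency: ω = 2π·f = 2π·1e+04 = 6.283e+04 rad/s.
Step 2 — Component impedances:
  Z1: Z = jωL = j·6.283e+04·0.00214 = 0 + j134.5 Ω
  Z2: Z = jωL = j·6.283e+04·0.001 = 0 + j62.83 Ω
  Z3: Z = 1/(jωC) = -j/(ω·C) = 0 - j99.47 Ω
Step 3 — With the output port shorted to ground, the output series arm Z2 runs from the junction to ground; the shunt arm Z3 also runs from the junction to ground. They appear in parallel: Z3 || Z2 = 0 + j170.6 Ω.
Step 4 — Series with input arm Z1: Z_in = Z1 + (Z3 || Z2) = 0 + j305 Ω = 305∠90.0° Ω.
Step 5 — Source phasor: V = 6.11∠30.0° V = 5.291 + j3.055 V.
Step 6 — Current: I = V / Z = 0.01002 - j0.01735 A = 0.02003∠-60.0° A.
Step 7 — Complex power: S = V·I* = 0 + j0.1224 VA.
Step 8 — Real power: P = Re(S) = 0 W.
Step 9 — Reactive power: Q = Im(S) = 0.1224 VAR.
Step 10 — Apparent power: |S| = 0.1224 VA.
Step 11 — Power factor: PF = P/|S| = 0 (lagging).

(a) P = 0 W  (b) Q = 0.1224 VAR  (c) S = 0.1224 VA  (d) PF = 0 (lagging)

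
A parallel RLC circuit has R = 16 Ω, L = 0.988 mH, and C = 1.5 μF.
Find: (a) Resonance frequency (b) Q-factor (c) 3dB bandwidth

Step 1 — Resonance: ω₀ = 1/√(LC) = 1/√(0.000988·1.5e-06) = 2.598e+04 rad/s.
Step 2 — f₀ = ω₀/(2π) = 4134 Hz.
Step 3 — Parallel Q: Q = R/(ω₀L) = 16/(2.598e+04·0.000988) = 0.6234.
Step 4 — Bandwidth: Δω = ω₀/Q = 4.167e+04 rad/s; BW = Δω/(2π) = 6631 Hz.

(a) f₀ = 4134 Hz  (b) Q = 0.6234  (c) BW = 6631 Hz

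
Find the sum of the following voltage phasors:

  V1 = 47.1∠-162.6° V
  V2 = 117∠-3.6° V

Step 1 — Convert each phasor to rectangular form:
  V1 = 47.1·(cos(-162.6°) + j·sin(-162.6°)) = -44.94 - j14.08 V
  V2 = 117·(cos(-3.6°) + j·sin(-3.6°)) = 116.8 - j7.346 V
Step 2 — Sum components: V_total = 71.82 - j21.43 V.
Step 3 — Convert to polar: |V_total| = 74.95 V, ∠V_total = -16.6°.

V_total = 74.95∠-16.6° V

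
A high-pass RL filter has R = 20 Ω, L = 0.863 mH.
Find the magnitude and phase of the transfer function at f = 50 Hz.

Step 1 — Angular frequency: ω = 2π·50 = 314.2 rad/s.
Step 2 — Transfer function: H(jω) = jωL/(R + jωL).
Step 3 — Numerator jωL = j·0.2711; denominator R + jωL = 20 + j0.2711.
Step 4 — H = 0.0001837 + j0.01355.
Step 5 — Magnitude: |H| = 0.01355 (-37.4 dB); phase: φ = 89.2°.

|H| = 0.01355 (-37.4 dB), φ = 89.2°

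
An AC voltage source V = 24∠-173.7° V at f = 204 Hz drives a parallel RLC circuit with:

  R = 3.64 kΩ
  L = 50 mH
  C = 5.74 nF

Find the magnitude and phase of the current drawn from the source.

Step 1 — Angular frequency: ω = 2π·f = 2π·204 = 1282 rad/s.
Step 2 — Component impedances:
  R: Z = R = 3640 Ω
  L: Z = jωL = j·1282·0.05 = 0 + j64.09 Ω
  C: Z = 1/(jωC) = -j/(ω·C) = 0 - j1.359e+05 Ω
Step 3 — Parallel combination: 1/Z_total = 1/R + 1/L + 1/C; Z_total = 1.129 + j64.1 Ω = 64.11∠89.0° Ω.
Step 4 — Source phasor: V = 24∠-173.7° V = -23.86 - j2.634 V.
Step 5 — Ohm's law: I = V / Z_total = (-23.86 - j2.634) / (1.129 + j64.1) = -0.04763 + j0.3713 A.
Step 6 — Convert to polar: |I| = 0.3744 A, ∠I = 97.3°.

I = 0.3744∠97.3° A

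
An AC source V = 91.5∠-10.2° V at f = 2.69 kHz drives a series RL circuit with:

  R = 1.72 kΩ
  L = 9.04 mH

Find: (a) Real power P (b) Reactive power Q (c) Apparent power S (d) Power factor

Step 1 — Angular frequency: ω = 2π·f = 2π·2690 = 1.69e+04 rad/s.
Step 2 — Component impedances:
  R: Z = R = 1720 Ω
  L: Z = jωL = j·1.69e+04·0.00904 = 0 + j152.8 Ω
Step 3 — Series combination: Z_total = R + L = 1720 + j152.8 Ω = 1727∠5.1° Ω.
Step 4 — Source phasor: V = 91.5∠-10.2° V = 90.05 - j16.2 V.
Step 5 — Current: I = V / Z = 0.05112 - j0.01396 A = 0.05299∠-15.3° A.
Step 6 — Complex power: S = V·I* = 4.829 + j0.429 VA.
Step 7 — Real power: P = Re(S) = 4.829 W.
Step 8 — Reactive power: Q = Im(S) = 0.429 VAR.
Step 9 — Apparent power: |S| = 4.848 VA.
Step 10 — Power factor: PF = P/|S| = 0.9961 (lagging).

(a) P = 4.829 W  (b) Q = 0.429 VAR  (c) S = 4.848 VA  (d) PF = 0.9961 (lagging)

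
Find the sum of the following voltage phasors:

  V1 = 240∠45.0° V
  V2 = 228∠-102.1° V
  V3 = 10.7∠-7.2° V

Step 1 — Convert each phasor to rectangular form:
  V1 = 240·(cos(45.0°) + j·sin(45.0°)) = 169.7 + j169.7 V
  V2 = 228·(cos(-102.1°) + j·sin(-102.1°)) = -47.79 - j222.9 V
  V3 = 10.7·(cos(-7.2°) + j·sin(-7.2°)) = 10.62 - j1.341 V
Step 2 — Sum components: V_total = 132.5 - j54.57 V.
Step 3 — Convert to polar: |V_total| = 143.3 V, ∠V_total = -22.4°.

V_total = 143.3∠-22.4° V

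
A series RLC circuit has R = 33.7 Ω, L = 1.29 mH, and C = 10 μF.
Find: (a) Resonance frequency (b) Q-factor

Step 1 — Resonance condition Im(Z)=0 gives ω₀ = 1/√(LC).
Step 2 — ω₀ = 1/√(0.00129·1e-05) = 8805 rad/s.
Step 3 — f₀ = ω₀/(2π) = 1401 Hz.
Step 4 — Series Q: Q = ω₀L/R = 8805·0.00129/33.7 = 0.337.

(a) f₀ = 1401 Hz  (b) Q = 0.337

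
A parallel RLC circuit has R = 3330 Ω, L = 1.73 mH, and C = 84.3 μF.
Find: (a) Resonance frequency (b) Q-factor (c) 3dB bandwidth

Step 1 — Resonance: ω₀ = 1/√(LC) = 1/√(0.00173·8.43e-05) = 2619 rad/s.
Step 2 — f₀ = ω₀/(2π) = 416.8 Hz.
Step 3 — Parallel Q: Q = R/(ω₀L) = 3330/(2619·0.00173) = 735.1.
Step 4 — Bandwidth: Δω = ω₀/Q = 3.562 rad/s; BW = Δω/(2π) = 0.567 Hz.

(a) f₀ = 416.8 Hz  (b) Q = 735.1  (c) BW = 0.567 Hz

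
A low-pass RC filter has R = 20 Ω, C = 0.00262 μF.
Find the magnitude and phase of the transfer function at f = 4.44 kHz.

Step 1 — Angular frequency: ω = 2π·4440 = 2.79e+04 rad/s.
Step 2 — Transfer function: H(jω) = 1/(1 + jωRC).
Step 3 — Denominator: 1 + jωRC = 1 + j·2.79e+04·20·2.62e-09 = 1 + j0.001462.
Step 4 — H = 1 - j0.001462.
Step 5 — Magnitude: |H| = 1 (-0.0 dB); phase: φ = -0.1°.

|H| = 1 (-0.0 dB), φ = -0.1°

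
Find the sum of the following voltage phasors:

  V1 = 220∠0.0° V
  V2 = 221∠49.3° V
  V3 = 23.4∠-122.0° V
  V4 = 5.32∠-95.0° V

Step 1 — Convert each phasor to rectangular form:
  V1 = 220·(cos(0.0°) + j·sin(0.0°)) = 220 V
  V2 = 221·(cos(49.3°) + j·sin(49.3°)) = 144.1 + j167.5 V
  V3 = 23.4·(cos(-122.0°) + j·sin(-122.0°)) = -12.4 - j19.84 V
  V4 = 5.32·(cos(-95.0°) + j·sin(-95.0°)) = -0.4637 - j5.3 V
Step 2 — Sum components: V_total = 351.2 + j142.4 V.
Step 3 — Convert to polar: |V_total| = 379 V, ∠V_total = 22.1°.

V_total = 379∠22.1° V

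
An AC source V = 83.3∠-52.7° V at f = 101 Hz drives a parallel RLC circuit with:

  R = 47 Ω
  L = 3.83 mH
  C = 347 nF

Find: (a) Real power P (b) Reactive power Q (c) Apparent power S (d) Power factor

Step 1 — Angular frequency: ω = 2π·f = 2π·101 = 634.6 rad/s.
Step 2 — Component impedances:
  R: Z = R = 47 Ω
  L: Z = jωL = j·634.6·0.00383 = 0 + j2.431 Ω
  C: Z = 1/(jωC) = -j/(ω·C) = 0 - j4541 Ω
Step 3 — Parallel combination: 1/Z_total = 1/R + 1/L + 1/C; Z_total = 0.1255 + j2.425 Ω = 2.429∠87.0° Ω.
Step 4 — Source phasor: V = 83.3∠-52.7° V = 50.48 - j66.26 V.
Step 5 — Current: I = V / Z = -26.17 - j22.17 A = 34.3∠-139.7° A.
Step 6 — Complex power: S = V·I* = 147.6 + j2853 VA.
Step 7 — Real power: P = Re(S) = 147.6 W.
Step 8 — Reactive power: Q = Im(S) = 2853 VAR.
Step 9 — Apparent power: |S| = 2857 VA.
Step 10 — Power factor: PF = P/|S| = 0.05167 (lagging).

(a) P = 147.6 W  (b) Q = 2853 VAR  (c) S = 2857 VA  (d) PF = 0.05167 (lagging)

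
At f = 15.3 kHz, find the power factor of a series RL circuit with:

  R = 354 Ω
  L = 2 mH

Step 1 — Angular frequency: ω = 2π·f = 2π·1.53e+04 = 9.613e+04 rad/s.
Step 2 — Component impedances:
  R: Z = R = 354 Ω
  L: Z = jωL = j·9.613e+04·0.002 = 0 + j192.3 Ω
Step 3 — Series combination: Z_total = R + L = 354 + j192.3 Ω = 402.8∠28.5° Ω.
Step 4 — Power factor: PF = cos(φ) = Re(Z)/|Z| = 354/402.8 = 0.8788.
Step 5 — Type: Im(Z) = 192.3 ⇒ lagging (phase φ = 28.5°).

PF = 0.8788 (lagging, φ = 28.5°)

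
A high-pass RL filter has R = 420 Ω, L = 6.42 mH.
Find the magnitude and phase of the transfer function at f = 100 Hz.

Step 1 — Angular frequency: ω = 2π·100 = 628.3 rad/s.
Step 2 — Transfer function: H(jω) = jωL/(R + jωL).
Step 3 — Numerator jωL = j·4.034; denominator R + jωL = 420 + j4.034.
Step 4 — H = 9.223e-05 + j0.009603.
Step 5 — Magnitude: |H| = 0.009604 (-40.4 dB); phase: φ = 89.4°.

|H| = 0.009604 (-40.4 dB), φ = 89.4°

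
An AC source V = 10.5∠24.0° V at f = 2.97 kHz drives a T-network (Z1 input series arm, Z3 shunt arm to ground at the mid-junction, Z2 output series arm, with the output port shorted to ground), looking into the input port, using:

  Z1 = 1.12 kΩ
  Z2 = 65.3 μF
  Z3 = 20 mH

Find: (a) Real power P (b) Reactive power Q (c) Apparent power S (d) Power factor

Step 1 — Angular frequency: ω = 2π·f = 2π·2970 = 1.866e+04 rad/s.
Step 2 — Component impedances:
  Z1: Z = R = 1120 Ω
  Z2: Z = 1/(jωC) = -j/(ω·C) = 0 - j0.8206 Ω
  Z3: Z = jωL = j·1.866e+04·0.02 = 0 + j373.2 Ω
Step 3 — With the output port shorted to ground, the output series arm Z2 runs from the junction to ground; the shunt arm Z3 also runs from the junction to ground. They appear in parallel: Z3 || Z2 = 0 - j0.8224 Ω.
Step 4 — Series with input arm Z1: Z_in = Z1 + (Z3 || Z2) = 1120 - j0.8224 Ω = 1120∠-0.0° Ω.
Step 5 — Source phasor: V = 10.5∠24.0° V = 9.592 + j4.271 V.
Step 6 — Current: I = V / Z = 0.008562 + j0.003819 A = 0.009375∠24.0° A.
Step 7 — Complex power: S = V·I* = 0.09844 - j7.229e-05 VA.
Step 8 — Real power: P = Re(S) = 0.09844 W.
Step 9 — Reactive power: Q = Im(S) = -7.229e-05 VAR.
Step 10 — Apparent power: |S| = 0.09844 VA.
Step 11 — Power factor: PF = P/|S| = 1 (leading).

(a) P = 0.09844 W  (b) Q = -7.229e-05 VAR  (c) S = 0.09844 VA  (d) PF = 1 (leading)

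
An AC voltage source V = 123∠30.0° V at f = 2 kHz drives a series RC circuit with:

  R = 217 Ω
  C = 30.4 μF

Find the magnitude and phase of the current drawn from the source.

Step 1 — Angular frequency: ω = 2π·f = 2π·2000 = 1.257e+04 rad/s.
Step 2 — Component impedances:
  R: Z = R = 217 Ω
  C: Z = 1/(jωC) = -j/(ω·C) = 0 - j2.618 Ω
Step 3 — Series combination: Z_total = R + C = 217 - j2.618 Ω = 217∠-0.7° Ω.
Step 4 — Source phasor: V = 123∠30.0° V = 106.5 + j61.5 V.
Step 5 — Ohm's law: I = V / Z_total = (106.5 + j61.5) / (217 - j2.618) = 0.4874 + j0.2893 A.
Step 6 — Convert to polar: |I| = 0.5668 A, ∠I = 30.7°.

I = 0.5668∠30.7° A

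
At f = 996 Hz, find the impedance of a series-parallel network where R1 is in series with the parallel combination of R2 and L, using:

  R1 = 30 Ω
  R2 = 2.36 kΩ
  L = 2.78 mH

Step 1 — Angular frequency: ω = 2π·f = 2π·996 = 6258 rad/s.
Step 2 — Component impedances:
  R1: Z = R = 30 Ω
  R2: Z = R = 2360 Ω
  L: Z = jωL = j·6258·0.00278 = 0 + j17.4 Ω
Step 3 — Parallel branch: R2 || L = 1/(1/R2 + 1/L) = 0.1282 + j17.4 Ω.
Step 4 — Series with R1: Z_total = R1 + (R2 || L) = 30.13 + j17.4 Ω = 34.79∠30.0° Ω.

Z = 30.13 + j17.4 Ω = 34.79∠30.0° Ω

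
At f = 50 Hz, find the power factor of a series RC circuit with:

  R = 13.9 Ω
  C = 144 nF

Step 1 — Angular frequency: ω = 2π·f = 2π·50 = 314.2 rad/s.
Step 2 — Component impedances:
  R: Z = R = 13.9 Ω
  C: Z = 1/(jωC) = -j/(ω·C) = 0 - j2.21e+04 Ω
Step 3 — Series combination: Z_total = R + C = 13.9 - j2.21e+04 Ω = 2.21e+04∠-90.0° Ω.
Step 4 — Power factor: PF = cos(φ) = Re(Z)/|Z| = 13.9/22105 = 0.0006288.
Step 5 — Type: Im(Z) = -2.21e+04 ⇒ leading (phase φ = -90.0°).

PF = 0.0006288 (leading, φ = -90.0°)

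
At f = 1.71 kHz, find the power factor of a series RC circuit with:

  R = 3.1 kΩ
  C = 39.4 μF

Step 1 — Angular frequency: ω = 2π·f = 2π·1710 = 1.074e+04 rad/s.
Step 2 — Component impedances:
  R: Z = R = 3100 Ω
  C: Z = 1/(jωC) = -j/(ω·C) = 0 - j2.362 Ω
Step 3 — Series combination: Z_total = R + C = 3100 - j2.362 Ω = 3100∠-0.0° Ω.
Step 4 — Power factor: PF = cos(φ) = Re(Z)/|Z| = 3100/3100 = 1.
Step 5 — Type: Im(Z) = -2.362 ⇒ leading (phase φ = -0.0°).

PF = 1 (leading, φ = -0.0°)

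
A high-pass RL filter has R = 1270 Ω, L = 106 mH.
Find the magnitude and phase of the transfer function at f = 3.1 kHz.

Step 1 — Angular frequency: ω = 2π·3100 = 1.948e+04 rad/s.
Step 2 — Transfer function: H(jω) = jωL/(R + jωL).
Step 3 — Numerator jωL = j·2065; denominator R + jωL = 1270 + j2065.
Step 4 — H = 0.7255 + j0.4463.
Step 5 — Magnitude: |H| = 0.8518 (-1.4 dB); phase: φ = 31.6°.

|H| = 0.8518 (-1.4 dB), φ = 31.6°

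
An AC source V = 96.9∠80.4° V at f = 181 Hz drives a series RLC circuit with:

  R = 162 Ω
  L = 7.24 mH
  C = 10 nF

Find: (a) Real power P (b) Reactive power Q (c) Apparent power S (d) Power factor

Step 1 — Angular frequency: ω = 2π·f = 2π·181 = 1137 rad/s.
Step 2 — Component impedances:
  R: Z = R = 162 Ω
  L: Z = jωL = j·1137·0.00724 = 0 + j8.234 Ω
  C: Z = 1/(jωC) = -j/(ω·C) = 0 - j8.793e+04 Ω
Step 3 — Series combination: Z_total = R + L + C = 162 - j8.792e+04 Ω = 8.792e+04∠-89.9° Ω.
Step 4 — Source phasor: V = 96.9∠80.4° V = 16.16 + j95.54 V.
Step 5 — Current: I = V / Z = -0.001086 + j0.0001858 A = 0.001102∠170.3° A.
Step 6 — Complex power: S = V·I* = 0.0001968 - j0.1068 VA.
Step 7 — Real power: P = Re(S) = 0.0001968 W.
Step 8 — Reactive power: Q = Im(S) = -0.1068 VAR.
Step 9 — Apparent power: |S| = 0.1068 VA.
Step 10 — Power factor: PF = P/|S| = 0.001843 (leading).

(a) P = 0.0001968 W  (b) Q = -0.1068 VAR  (c) S = 0.1068 VA  (d) PF = 0.001843 (leading)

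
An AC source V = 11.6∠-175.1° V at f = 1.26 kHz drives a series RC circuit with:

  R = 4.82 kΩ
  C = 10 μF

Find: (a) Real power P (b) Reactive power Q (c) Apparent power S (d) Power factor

Step 1 — Angular frequency: ω = 2π·f = 2π·1260 = 7917 rad/s.
Step 2 — Component impedances:
  R: Z = R = 4820 Ω
  C: Z = 1/(jωC) = -j/(ω·C) = 0 - j12.63 Ω
Step 3 — Series combination: Z_total = R + C = 4820 - j12.63 Ω = 4820∠-0.2° Ω.
Step 4 — Source phasor: V = 11.6∠-175.1° V = -11.56 - j0.9908 V.
Step 5 — Current: I = V / Z = -0.002397 - j0.0002119 A = 0.002407∠-174.9° A.
Step 6 — Complex power: S = V·I* = 0.02792 - j7.316e-05 VA.
Step 7 — Real power: P = Re(S) = 0.02792 W.
Step 8 — Reactive power: Q = Im(S) = -7.316e-05 VAR.
Step 9 — Apparent power: |S| = 0.02792 VA.
Step 10 — Power factor: PF = P/|S| = 1 (leading).

(a) P = 0.02792 W  (b) Q = -7.316e-05 VAR  (c) S = 0.02792 VA  (d) PF = 1 (leading)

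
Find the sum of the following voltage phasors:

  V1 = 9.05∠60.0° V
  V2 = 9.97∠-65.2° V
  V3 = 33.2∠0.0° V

Step 1 — Convert each phasor to rectangular form:
  V1 = 9.05·(cos(60.0°) + j·sin(60.0°)) = 4.525 + j7.838 V
  V2 = 9.97·(cos(-65.2°) + j·sin(-65.2°)) = 4.182 - j9.051 V
  V3 = 33.2·(cos(0.0°) + j·sin(0.0°)) = 33.2 V
Step 2 — Sum components: V_total = 41.91 - j1.213 V.
Step 3 — Convert to polar: |V_total| = 41.92 V, ∠V_total = -1.7°.

V_total = 41.92∠-1.7° V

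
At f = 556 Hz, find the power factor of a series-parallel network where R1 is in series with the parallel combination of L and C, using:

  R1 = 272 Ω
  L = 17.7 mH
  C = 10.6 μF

Step 1 — Angular frequency: ω = 2π·f = 2π·556 = 3493 rad/s.
Step 2 — Component impedances:
  R1: Z = R = 272 Ω
  L: Z = jωL = j·3493·0.0177 = 0 + j61.83 Ω
  C: Z = 1/(jωC) = -j/(ω·C) = 0 - j27 Ω
Step 3 — Parallel branch: L || C = 1/(1/L + 1/C) = 0 - j47.94 Ω.
Step 4 — Series with R1: Z_total = R1 + (L || C) = 272 - j47.94 Ω = 276.2∠-10.0° Ω.
Step 5 — Power factor: PF = cos(φ) = Re(Z)/|Z| = 272/276.2 = 0.9848.
Step 6 — Type: Im(Z) = -47.94 ⇒ leading (phase φ = -10.0°).

PF = 0.9848 (leading, φ = -10.0°)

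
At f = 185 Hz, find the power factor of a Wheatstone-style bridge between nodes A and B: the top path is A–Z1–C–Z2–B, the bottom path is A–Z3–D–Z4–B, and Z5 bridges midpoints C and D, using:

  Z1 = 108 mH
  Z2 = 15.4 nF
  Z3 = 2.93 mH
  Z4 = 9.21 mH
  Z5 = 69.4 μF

Step 1 — Angular frequency: ω = 2π·f = 2π·185 = 1162 rad/s.
Step 2 — Component impedances:
  Z1: Z = jωL = j·1162·0.108 = 0 + j125.5 Ω
  Z2: Z = 1/(jωC) = -j/(ω·C) = 0 - j5.586e+04 Ω
  Z3: Z = jωL = j·1162·0.00293 = 0 + j3.406 Ω
  Z4: Z = jωL = j·1162·0.00921 = 0 + j10.71 Ω
  Z5: Z = 1/(jωC) = -j/(ω·C) = 0 - j12.4 Ω
Step 3 — Bridge requires nodal analysis (the Z5 bridge couples midpoints C and D, so the two paths cannot be reduced to a simple series/parallel combination). Setting node B to ground and injecting 1 A at node A, the 3-node admittance system at A, C, D solves to V_A = Z_AB = 0 + j14.01 Ω = 14.01∠90.0° Ω.
Step 4 — Power factor: PF = cos(φ) = Re(Z)/|Z| = 0/14.01 = 0.
Step 5 — Type: Im(Z) = 14.01 ⇒ lagging (phase φ = 90.0°).

PF = 0 (lagging, φ = 90.0°)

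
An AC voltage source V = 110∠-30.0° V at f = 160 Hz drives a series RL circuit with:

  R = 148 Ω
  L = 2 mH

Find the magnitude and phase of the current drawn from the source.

Step 1 — Angular frequency: ω = 2π·f = 2π·160 = 1005 rad/s.
Step 2 — Component impedances:
  R: Z = R = 148 Ω
  L: Z = jωL = j·1005·0.002 = 0 + j2.011 Ω
Step 3 — Series combination: Z_total = R + L = 148 + j2.011 Ω = 148∠0.8° Ω.
Step 4 — Source phasor: V = 110∠-30.0° V = 95.26 - j55 V.
Step 5 — Ohm's law: I = V / Z_total = (95.26 - j55) / (148 + j2.011) = 0.6385 - j0.3803 A.
Step 6 — Convert to polar: |I| = 0.7432 A, ∠I = -30.8°.

I = 0.7432∠-30.8° A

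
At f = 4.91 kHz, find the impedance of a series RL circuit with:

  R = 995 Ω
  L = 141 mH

Step 1 — Angular frequency: ω = 2π·f = 2π·4910 = 3.085e+04 rad/s.
Step 2 — Component impedances:
  R: Z = R = 995 Ω
  L: Z = jωL = j·3.085e+04·0.141 = 0 + j4350 Ω
Step 3 — Series combination: Z_total = R + L = 995 + j4350 Ω = 4462∠77.1° Ω.

Z = 995 + j4350 Ω = 4462∠77.1° Ω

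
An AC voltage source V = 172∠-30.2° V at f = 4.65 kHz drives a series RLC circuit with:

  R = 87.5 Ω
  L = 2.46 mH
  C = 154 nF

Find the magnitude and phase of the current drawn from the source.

Step 1 — Angular frequency: ω = 2π·f = 2π·4650 = 2.922e+04 rad/s.
Step 2 — Component impedances:
  R: Z = R = 87.5 Ω
  L: Z = jωL = j·2.922e+04·0.00246 = 0 + j71.87 Ω
  C: Z = 1/(jωC) = -j/(ω·C) = 0 - j222.3 Ω
Step 3 — Series combination: Z_total = R + L + C = 87.5 - j150.4 Ω = 174∠-59.8° Ω.
Step 4 — Source phasor: V = 172∠-30.2° V = 148.7 - j86.52 V.
Step 5 — Ohm's law: I = V / Z_total = (148.7 - j86.52) / (87.5 - j150.4) = 0.8595 + j0.4884 A.
Step 6 — Convert to polar: |I| = 0.9886 A, ∠I = 29.6°.

I = 0.9886∠29.6° A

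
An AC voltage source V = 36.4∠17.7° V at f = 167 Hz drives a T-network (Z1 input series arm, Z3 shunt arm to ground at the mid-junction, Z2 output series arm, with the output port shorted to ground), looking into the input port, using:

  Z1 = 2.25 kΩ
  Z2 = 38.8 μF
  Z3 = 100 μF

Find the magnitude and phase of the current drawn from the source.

Step 1 — Angular frequency: ω = 2π·f = 2π·167 = 1049 rad/s.
Step 2 — Component impedances:
  Z1: Z = R = 2250 Ω
  Z2: Z = 1/(jωC) = -j/(ω·C) = 0 - j24.56 Ω
  Z3: Z = 1/(jωC) = -j/(ω·C) = 0 - j9.53 Ω
Step 3 — With the output port shorted to ground, the output series arm Z2 runs from the junction to ground; the shunt arm Z3 also runs from the junction to ground. They appear in parallel: Z3 || Z2 = 0 - j6.866 Ω.
Step 4 — Series with input arm Z1: Z_in = Z1 + (Z3 || Z2) = 2250 - j6.866 Ω = 2250∠-0.2° Ω.
Step 5 — Source phasor: V = 36.4∠17.7° V = 34.68 + j11.07 V.
Step 6 — Ohm's law: I = V / Z_total = (34.68 + j11.07) / (2250 - j6.866) = 0.0154 + j0.004966 A.
Step 7 — Convert to polar: |I| = 0.01618 A, ∠I = 17.9°.

I = 0.01618∠17.9° A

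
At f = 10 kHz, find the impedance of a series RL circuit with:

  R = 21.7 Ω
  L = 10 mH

Step 1 — Angular frequency: ω = 2π·f = 2π·1e+04 = 6.283e+04 rad/s.
Step 2 — Component impedances:
  R: Z = R = 21.7 Ω
  L: Z = jωL = j·6.283e+04·0.01 = 0 + j628.3 Ω
Step 3 — Series combination: Z_total = R + L = 21.7 + j628.3 Ω = 628.7∠88.0° Ω.

Z = 21.7 + j628.3 Ω = 628.7∠88.0° Ω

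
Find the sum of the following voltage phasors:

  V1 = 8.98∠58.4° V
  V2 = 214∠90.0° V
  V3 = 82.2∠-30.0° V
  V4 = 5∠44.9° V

Step 1 — Convert each phasor to rectangular form:
  V1 = 8.98·(cos(58.4°) + j·sin(58.4°)) = 4.705 + j7.649 V
  V2 = 214·(cos(90.0°) + j·sin(90.0°)) = 0 + j214 V
  V3 = 82.2·(cos(-30.0°) + j·sin(-30.0°)) = 71.19 - j41.1 V
  V4 = 5·(cos(44.9°) + j·sin(44.9°)) = 3.542 + j3.529 V
Step 2 — Sum components: V_total = 79.43 + j184.1 V.
Step 3 — Convert to polar: |V_total| = 200.5 V, ∠V_total = 66.7°.

V_total = 200.5∠66.7° V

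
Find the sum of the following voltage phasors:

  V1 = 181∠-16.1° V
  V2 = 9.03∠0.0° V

Step 1 — Convert each phasor to rectangular form:
  V1 = 181·(cos(-16.1°) + j·sin(-16.1°)) = 173.9 - j50.19 V
  V2 = 9.03·(cos(0.0°) + j·sin(0.0°)) = 9.03 V
Step 2 — Sum components: V_total = 182.9 - j50.19 V.
Step 3 — Convert to polar: |V_total| = 189.7 V, ∠V_total = -15.3°.

V_total = 189.7∠-15.3° V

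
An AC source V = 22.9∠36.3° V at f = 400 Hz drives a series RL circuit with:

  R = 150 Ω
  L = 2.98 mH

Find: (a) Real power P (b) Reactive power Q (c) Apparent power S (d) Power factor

Step 1 — Angular frequency: ω = 2π·f = 2π·400 = 2513 rad/s.
Step 2 — Component impedances:
  R: Z = R = 150 Ω
  L: Z = jωL = j·2513·0.00298 = 0 + j7.49 Ω
Step 3 — Series combination: Z_total = R + L = 150 + j7.49 Ω = 150.2∠2.9° Ω.
Step 4 — Source phasor: V = 22.9∠36.3° V = 18.46 + j13.56 V.
Step 5 — Current: I = V / Z = 0.1272 + j0.08403 A = 0.1525∠33.4° A.
Step 6 — Complex power: S = V·I* = 3.487 + j0.1741 VA.
Step 7 — Real power: P = Re(S) = 3.487 W.
Step 8 — Reactive power: Q = Im(S) = 0.1741 VAR.
Step 9 — Apparent power: |S| = 3.492 VA.
Step 10 — Power factor: PF = P/|S| = 0.9988 (lagging).

(a) P = 3.487 W  (b) Q = 0.1741 VAR  (c) S = 3.492 VA  (d) PF = 0.9988 (lagging)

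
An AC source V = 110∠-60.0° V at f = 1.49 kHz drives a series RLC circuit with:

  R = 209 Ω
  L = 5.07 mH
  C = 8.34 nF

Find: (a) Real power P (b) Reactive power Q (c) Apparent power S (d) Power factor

Step 1 — Angular frequency: ω = 2π·f = 2π·1490 = 9362 rad/s.
Step 2 — Component impedances:
  R: Z = R = 209 Ω
  L: Z = jωL = j·9362·0.00507 = 0 + j47.47 Ω
  C: Z = 1/(jωC) = -j/(ω·C) = 0 - j1.281e+04 Ω
Step 3 — Series combination: Z_total = R + L + C = 209 - j1.276e+04 Ω = 1.276e+04∠-89.1° Ω.
Step 4 — Source phasor: V = 110∠-60.0° V = 55 - j95.26 V.
Step 5 — Current: I = V / Z = 0.007534 + j0.004187 A = 0.008619∠29.1° A.
Step 6 — Complex power: S = V·I* = 0.01553 - j0.948 VA.
Step 7 — Real power: P = Re(S) = 0.01553 W.
Step 8 — Reactive power: Q = Im(S) = -0.948 VAR.
Step 9 — Apparent power: |S| = 0.9481 VA.
Step 10 — Power factor: PF = P/|S| = 0.01638 (leading).

(a) P = 0.01553 W  (b) Q = -0.948 VAR  (c) S = 0.9481 VA  (d) PF = 0.01638 (leading)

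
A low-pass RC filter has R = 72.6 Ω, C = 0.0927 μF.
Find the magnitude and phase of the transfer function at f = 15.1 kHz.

Step 1 — Angular frequency: ω = 2π·1.51e+04 = 9.488e+04 rad/s.
Step 2 — Transfer function: H(jω) = 1/(1 + jωRC).
Step 3 — Denominator: 1 + jωRC = 1 + j·9.488e+04·72.6·9.27e-08 = 1 + j0.6385.
Step 4 — H = 0.7104 - j0.4536.
Step 5 — Magnitude: |H| = 0.8428 (-1.5 dB); phase: φ = -32.6°.

|H| = 0.8428 (-1.5 dB), φ = -32.6°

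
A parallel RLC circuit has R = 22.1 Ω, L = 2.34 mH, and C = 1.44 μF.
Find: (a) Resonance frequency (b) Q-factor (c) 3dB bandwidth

Step 1 — Resonance: ω₀ = 1/√(LC) = 1/√(0.00234·1.44e-06) = 1.723e+04 rad/s.
Step 2 — f₀ = ω₀/(2π) = 2742 Hz.
Step 3 — Parallel Q: Q = R/(ω₀L) = 22.1/(1.723e+04·0.00234) = 0.5482.
Step 4 — Bandwidth: Δω = ω₀/Q = 3.142e+04 rad/s; BW = Δω/(2π) = 5001 Hz.

(a) f₀ = 2742 Hz  (b) Q = 0.5482  (c) BW = 5001 Hz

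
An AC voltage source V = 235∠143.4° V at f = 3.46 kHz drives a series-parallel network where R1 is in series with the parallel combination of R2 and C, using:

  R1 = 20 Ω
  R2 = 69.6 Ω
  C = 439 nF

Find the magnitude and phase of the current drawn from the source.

Step 1 — Angular frequency: ω = 2π·f = 2π·3460 = 2.174e+04 rad/s.
Step 2 — Component impedances:
  R1: Z = R = 20 Ω
  R2: Z = R = 69.6 Ω
  C: Z = 1/(jωC) = -j/(ω·C) = 0 - j104.8 Ω
Step 3 — Parallel branch: R2 || C = 1/(1/R2 + 1/C) = 48.29 - j32.08 Ω.
Step 4 — Series with R1: Z_total = R1 + (R2 || C) = 68.29 - j32.08 Ω = 75.45∠-25.2° Ω.
Step 5 — Source phasor: V = 235∠143.4° V = -188.7 + j140.1 V.
Step 6 — Ohm's law: I = V / Z_total = (-188.7 + j140.1) / (68.29 - j32.08) = -3.053 + j0.6177 A.
Step 7 — Convert to polar: |I| = 3.115 A, ∠I = 168.6°.

I = 3.115∠168.6° A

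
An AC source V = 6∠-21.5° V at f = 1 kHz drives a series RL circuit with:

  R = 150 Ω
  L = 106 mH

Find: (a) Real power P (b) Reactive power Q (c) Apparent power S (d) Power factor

Step 1 — Angular frequency: ω = 2π·f = 2π·1000 = 6283 rad/s.
Step 2 — Component impedances:
  R: Z = R = 150 Ω
  L: Z = jωL = j·6283·0.106 = 0 + j666 Ω
Step 3 — Series combination: Z_total = R + L = 150 + j666 Ω = 682.7∠77.3° Ω.
Step 4 — Source phasor: V = 6∠-21.5° V = 5.583 - j2.199 V.
Step 5 — Current: I = V / Z = -0.001346 - j0.008685 A = 0.008789∠-98.8° A.
Step 6 — Complex power: S = V·I* = 0.01159 + j0.05144 VA.
Step 7 — Real power: P = Re(S) = 0.01159 W.
Step 8 — Reactive power: Q = Im(S) = 0.05144 VAR.
Step 9 — Apparent power: |S| = 0.05273 VA.
Step 10 — Power factor: PF = P/|S| = 0.2197 (lagging).

(a) P = 0.01159 W  (b) Q = 0.05144 VAR  (c) S = 0.05273 VA  (d) PF = 0.2197 (lagging)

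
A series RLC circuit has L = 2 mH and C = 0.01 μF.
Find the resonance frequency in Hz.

Step 1 — Resonance condition Im(Z)=0 gives ω₀ = 1/√(LC).
Step 2 — ω₀ = 1/√(0.002·1e-08) = 2.236e+05 rad/s.
Step 3 — f₀ = ω₀/(2π) = 3.559e+04 Hz.

f₀ = 3.559e+04 Hz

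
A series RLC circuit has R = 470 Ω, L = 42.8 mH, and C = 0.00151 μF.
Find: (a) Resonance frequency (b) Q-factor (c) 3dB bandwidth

Step 1 — Resonance: ω₀ = 1/√(LC) = 1/√(0.0428·1.51e-09) = 1.244e+05 rad/s.
Step 2 — f₀ = ω₀/(2π) = 1.98e+04 Hz.
Step 3 — Series Q: Q = ω₀L/R = 1.244e+05·0.0428/470 = 11.33.
Step 4 — Bandwidth: Δω = ω₀/Q = 1.098e+04 rad/s; BW = Δω/(2π) = 1748 Hz.

(a) f₀ = 1.98e+04 Hz  (b) Q = 11.33  (c) BW = 1748 Hz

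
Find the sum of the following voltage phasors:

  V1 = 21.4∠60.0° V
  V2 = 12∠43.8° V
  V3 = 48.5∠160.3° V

Step 1 — Convert each phasor to rectangular form:
  V1 = 21.4·(cos(60.0°) + j·sin(60.0°)) = 10.7 + j18.53 V
  V2 = 12·(cos(43.8°) + j·sin(43.8°)) = 8.661 + j8.306 V
  V3 = 48.5·(cos(160.3°) + j·sin(160.3°)) = -45.66 + j16.35 V
Step 2 — Sum components: V_total = -26.3 + j43.19 V.
Step 3 — Convert to polar: |V_total| = 50.57 V, ∠V_total = 121.3°.

V_total = 50.57∠121.3° V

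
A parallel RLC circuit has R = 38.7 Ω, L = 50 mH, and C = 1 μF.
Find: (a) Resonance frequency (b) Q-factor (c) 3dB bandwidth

Step 1 — Resonance: ω₀ = 1/√(LC) = 1/√(0.05·1e-06) = 4472 rad/s.
Step 2 — f₀ = ω₀/(2π) = 711.8 Hz.
Step 3 — Parallel Q: Q = R/(ω₀L) = 38.7/(4472·0.05) = 0.1731.
Step 4 — Bandwidth: Δω = ω₀/Q = 2.584e+04 rad/s; BW = Δω/(2π) = 4113 Hz.

(a) f₀ = 711.8 Hz  (b) Q = 0.1731  (c) BW = 4113 Hz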